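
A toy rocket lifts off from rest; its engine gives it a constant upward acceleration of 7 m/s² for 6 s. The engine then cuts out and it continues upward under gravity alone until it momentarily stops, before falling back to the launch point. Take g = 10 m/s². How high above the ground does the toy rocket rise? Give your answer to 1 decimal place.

Phase 1 (powered ascent): v₀ = 0 m/s, a = 7 m/s².
v = v₀ + at = 0 + (7)(6) = 42.0 m/s
Δx = v₀t + ½at² = 0·6 + 0.5·7·6² = 126 m

Phase 2 (coasting upward): v₀ = 42.0 m/s, a = -10 m/s².
v = v₀ + at → t = (0 − 42.0) / -10 = 4.20 s
v² = v₀² + 2aΔx → Δx = (0² − 42.0²)/(2·-10) = 88.2 m
Maximum height = 126 + 88.2 = 214 m

214.2 m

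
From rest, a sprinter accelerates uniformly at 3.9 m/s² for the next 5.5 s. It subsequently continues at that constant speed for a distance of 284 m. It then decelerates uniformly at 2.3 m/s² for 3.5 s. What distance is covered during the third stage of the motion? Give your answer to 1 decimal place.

Phase 1 (accelerating): v₀ = 0 m/s, a = 3.9 m/s².
v = v₀ + at = 0 + (3.9)(5.5) = 21.4 m/s
Δx = v₀t + ½at² = 0·5.5 + 0.5·3.9·5.5² = 59.0 m

Phase 2 (constant speed): v₀ = 21.4 m/s, a = 0 m/s².
Constant speed: t = d/v = 284/21.4 = 13.2 s

Phase 3 (decelerating): v₀ = 21.4 m/s, a = -2.3 m/s².
v = v₀ + at = 21.4 + (-2.3)(3.5) = 13.4 m/s
Δx = v₀t + ½at² = 21.4·3.5 + 0.5·-2.3·3.5² = 61.0 m
Distance in phase 3 = 61.0 m

61.0 m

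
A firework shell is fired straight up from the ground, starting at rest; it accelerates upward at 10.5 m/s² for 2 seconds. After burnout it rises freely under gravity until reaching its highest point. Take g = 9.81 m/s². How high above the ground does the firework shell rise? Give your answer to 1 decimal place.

43.5 m

Phase 1 (powered ascent): v₀ = 0 m/s, a = 10.5 m/s².
v = v₀ + at = 0 + (10.5)(2) = 21.0 m/s
Δx = v₀t + ½at² = 0·2 + 0.5·10.5·2² = 21.0 m

Phase 2 (coasting upward): v₀ = 21.0 m/s, a = -9.81 m/s².
v = v₀ + at → t = (0 − 21.0) / -9.81 = 2.14 s
v² = v₀² + 2aΔx → Δx = (0² − 21.0²)/(2·-9.81) = 22.5 m
Maximum height = 21.0 + 22.5 = 43.5 m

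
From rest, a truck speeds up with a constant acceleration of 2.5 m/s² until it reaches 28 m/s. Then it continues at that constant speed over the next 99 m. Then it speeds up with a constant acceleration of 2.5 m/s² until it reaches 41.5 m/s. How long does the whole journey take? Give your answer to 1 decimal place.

20.1 s

Phase 1 (accelerating): v₀ = 0 m/s, a = 2.5 m/s².
v = v₀ + at → t = (28 − 0) / 2.5 = 11.2 s
v² = v₀² + 2aΔx → Δx = (28² − 0²)/(2·2.5) = 157 m

Phase 2 (constant speed): v₀ = 28.0 m/s, a = 0 m/s².
Constant speed: t = d/v = 99/28.0 = 3.54 s

Phase 3 (accelerating): v₀ = 28.0 m/s, a = 2.5 m/s².
v = v₀ + at → t = (41.5 − 28.0) / 2.5 = 5.40 s
v² = v₀² + 2aΔx → Δx = (41.5² − 28.0²)/(2·2.5) = 188 m
Total time = 11.2 + 3.54 + 5.40 = 20.1 s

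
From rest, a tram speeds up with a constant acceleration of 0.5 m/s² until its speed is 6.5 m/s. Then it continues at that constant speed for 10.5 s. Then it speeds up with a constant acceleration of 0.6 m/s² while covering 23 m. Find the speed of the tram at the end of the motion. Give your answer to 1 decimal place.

Phase 1 (accelerating): v₀ = 0 m/s, a = 0.5 m/s².
v = v₀ + at → t = (6.5 − 0) / 0.5 = 13.0 s
v² = v₀² + 2aΔx → Δx = (6.5² − 0²)/(2·0.5) = 42.2 m

Phase 2 (constant speed): v₀ = 6.50 m/s, a = 0 m/s².
v = v₀ + at = 6.50 + (0)(10.5) = 6.50 m/s
Δx = v₀t + ½at² = 6.50·10.5 + 0.5·0·10.5² = 68.2 m

Phase 3 (accelerating): v₀ = 6.50 m/s, a = 0.6 m/s².
v² = v₀² + 2aΔx = 6.50² + 2·0.6·23 = 69.8 → v = 8.36 m/s
t = (v − v₀)/a = (8.36 − 6.50)/0.6 = 3.10 s
Final speed = 8.36 m/s

8.4 m/s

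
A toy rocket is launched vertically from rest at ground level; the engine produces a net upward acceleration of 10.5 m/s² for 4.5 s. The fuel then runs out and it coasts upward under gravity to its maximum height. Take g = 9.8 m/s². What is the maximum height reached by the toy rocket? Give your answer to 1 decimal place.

220.2 m

Phase 1 (powered ascent): v₀ = 0 m/s, a = 10.5 m/s².
v = v₀ + at = 0 + (10.5)(4.5) = 47.2 m/s
Δx = v₀t + ½at² = 0·4.5 + 0.5·10.5·4.5² = 106 m

Phase 2 (coasting upward): v₀ = 47.2 m/s, a = -9.8 m/s².
v = v₀ + at → t = (0 − 47.2) / -9.8 = 4.82 s
v² = v₀² + 2aΔx → Δx = (0² − 47.2²)/(2·-9.8) = 114 m
Maximum height = 106 + 114 = 220 m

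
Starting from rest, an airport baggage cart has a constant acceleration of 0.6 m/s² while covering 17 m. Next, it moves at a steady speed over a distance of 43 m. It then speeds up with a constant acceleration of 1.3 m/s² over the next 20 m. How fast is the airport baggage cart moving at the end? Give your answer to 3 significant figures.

Phase 1 (accelerating): v₀ = 0 m/s, a = 0.6 m/s².
v² = v₀² + 2aΔx = 0² + 2·0.6·17 = 20.4 → v = 4.52 m/s
t = (v − v₀)/a = (4.52 − 0)/0.6 = 7.53 s

Phase 2 (constant speed): v₀ = 4.52 m/s, a = 0 m/s².
Constant speed: t = d/v = 43/4.52 = 9.52 s

Phase 3 (accelerating): v₀ = 4.52 m/s, a = 1.3 m/s².
v² = v₀² + 2aΔx = 4.52² + 2·1.3·20 = 72.4 → v = 8.51 m/s
t = (v − v₀)/a = (8.51 − 4.52)/1.3 = 3.07 s
Final speed = 8.51 m/s

8.51 m/s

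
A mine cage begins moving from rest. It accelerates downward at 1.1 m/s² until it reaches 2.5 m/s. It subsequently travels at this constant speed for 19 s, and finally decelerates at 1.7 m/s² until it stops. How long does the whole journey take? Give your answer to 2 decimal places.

Phase 1 (accelerating): v₀ = 0 m/s, a = 1.1 m/s².
v = v₀ + at → t = (2.5 − 0) / 1.1 = 2.27 s
v² = v₀² + 2aΔx → Δx = (2.5² − 0²)/(2·1.1) = 2.84 m

Phase 2 (constant speed): v₀ = 2.50 m/s, a = 0 m/s².
v = v₀ + at = 2.50 + (0)(19) = 2.50 m/s
Δx = v₀t + ½at² = 2.50·19 + 0.5·0·19² = 47.5 m

Phase 3 (decelerating): v₀ = 2.50 m/s, a = -1.7 m/s².
v = v₀ + at → t = (0 − 2.50) / -1.7 = 1.47 s
v² = v₀² + 2aΔx → Δx = (0² − 2.50²)/(2·-1.7) = 1.84 m
Total time = 2.27 + 19.0 + 1.47 = 22.7 s

22.74 s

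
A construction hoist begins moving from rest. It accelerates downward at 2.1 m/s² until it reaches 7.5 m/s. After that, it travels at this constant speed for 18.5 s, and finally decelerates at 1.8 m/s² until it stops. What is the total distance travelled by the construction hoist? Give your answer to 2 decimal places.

167.77 m

Phase 1 (accelerating): v₀ = 0 m/s, a = 2.1 m/s².
v = v₀ + at → t = (7.5 − 0) / 2.1 = 3.57 s
v² = v₀² + 2aΔx → Δx = (7.5² − 0²)/(2·2.1) = 13.4 m

Phase 2 (constant speed): v₀ = 7.50 m/s, a = 0 m/s².
v = v₀ + at = 7.50 + (0)(18.5) = 7.50 m/s
Δx = v₀t + ½at² = 7.50·18.5 + 0.5·0·18.5² = 139 m

Phase 3 (decelerating): v₀ = 7.50 m/s, a = -1.8 m/s².
v = v₀ + at → t = (0 − 7.50) / -1.8 = 4.17 s
v² = v₀² + 2aΔx → Δx = (0² − 7.50²)/(2·-1.8) = 15.6 m
Total distance = 13.4 + 139 + 15.6 = 168 m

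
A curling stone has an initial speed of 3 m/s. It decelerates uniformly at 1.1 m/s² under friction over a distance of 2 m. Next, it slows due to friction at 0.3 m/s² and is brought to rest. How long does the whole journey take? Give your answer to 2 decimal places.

7.93 s

Phase 1 (decelerating): v₀ = 3.00 m/s, a = -1.1 m/s².
v² = v₀² + 2aΔx = 3.00² + 2·-1.1·2 = 4.60 → v = 2.14 m/s
t = (v − v₀)/a = (2.14 − 3.00)/-1.1 = 0.777 s

Phase 2 (decelerating): v₀ = 2.14 m/s, a = -0.3 m/s².
v = v₀ + at → t = (0 − 2.14) / -0.3 = 7.15 s
v² = v₀² + 2aΔx → Δx = (0² − 2.14²)/(2·-0.3) = 7.67 m
Total time = 0.777 + 7.15 = 7.93 s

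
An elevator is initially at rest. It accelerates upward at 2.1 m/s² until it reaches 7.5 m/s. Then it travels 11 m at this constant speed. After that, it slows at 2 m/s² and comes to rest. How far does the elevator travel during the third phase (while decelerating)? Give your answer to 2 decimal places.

14.06 m

Phase 1 (accelerating): v₀ = 0 m/s, a = 2.1 m/s².
v = v₀ + at → t = (7.5 − 0) / 2.1 = 3.57 s
v² = v₀² + 2aΔx → Δx = (7.5² − 0²)/(2·2.1) = 13.4 m

Phase 2 (constant speed): v₀ = 7.50 m/s, a = 0 m/s².
Constant speed: t = d/v = 11/7.50 = 1.47 s

Phase 3 (decelerating): v₀ = 7.50 m/s, a = -2 m/s².
v = v₀ + at → t = (0 − 7.50) / -2 = 3.75 s
v² = v₀² + 2aΔx → Δx = (0² − 7.50²)/(2·-2) = 14.1 m
Distance in phase 3 = 14.1 m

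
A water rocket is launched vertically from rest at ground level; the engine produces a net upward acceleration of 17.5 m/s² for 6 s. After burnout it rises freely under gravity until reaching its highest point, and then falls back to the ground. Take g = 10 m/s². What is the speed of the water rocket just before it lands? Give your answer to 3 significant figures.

Phase 1 (powered ascent): v₀ = 0 m/s, a = 17.5 m/s².
v = v₀ + at = 0 + (17.5)(6) = 105 m/s
Δx = v₀t + ½at² = 0·6 + 0.5·17.5·6² = 315 m

Phase 2 (coasting upward): v₀ = 105 m/s, a = -10 m/s².
v = v₀ + at → t = (0 − 105) / -10 = 10.5 s
v² = v₀² + 2aΔx → Δx = (0² − 105²)/(2·-10) = 551 m

Phase 3 (free fall): v₀ = 0 m/s, a = -10 m/s².
Falls 866 m from rest: t = √(2·866/10) = 13.2 s; v = g·t = 132 m/s.
Impact speed = 132 m/s

132 m/s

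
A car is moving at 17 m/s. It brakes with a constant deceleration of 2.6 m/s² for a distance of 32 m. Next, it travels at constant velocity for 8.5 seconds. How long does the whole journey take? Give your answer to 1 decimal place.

10.8 s

Phase 1 (decelerating): v₀ = 17.0 m/s, a = -2.6 m/s².
v² = v₀² + 2aΔx = 17.0² + 2·-2.6·32 = 123 → v = 11.1 m/s
t = (v − v₀)/a = (11.1 − 17.0)/-2.6 = 2.28 s

Phase 2 (constant speed): v₀ = 11.1 m/s, a = 0 m/s².
v = v₀ + at = 11.1 + (0)(8.5) = 11.1 m/s
Δx = v₀t + ½at² = 11.1·8.5 + 0.5·0·8.5² = 94.1 m
Total time = 2.28 + 8.50 = 10.8 s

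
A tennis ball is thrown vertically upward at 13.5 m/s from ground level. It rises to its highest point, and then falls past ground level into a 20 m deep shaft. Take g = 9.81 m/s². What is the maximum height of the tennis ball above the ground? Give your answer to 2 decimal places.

9.29 m

Phase 1 (rising): v₀ = 13.5 m/s, a = -9.81 m/s².
v = v₀ + at → t = (0 − 13.5) / -9.81 = 1.38 s
v² = v₀² + 2aΔx → Δx = (0² − 13.5²)/(2·-9.81) = 9.29 m
Maximum height = 9.29 m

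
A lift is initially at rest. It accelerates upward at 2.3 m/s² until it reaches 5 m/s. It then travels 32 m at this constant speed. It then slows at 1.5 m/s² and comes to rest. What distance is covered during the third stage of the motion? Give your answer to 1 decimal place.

8.3 m

Phase 1 (accelerating): v₀ = 0 m/s, a = 2.3 m/s².
v = v₀ + at → t = (5 − 0) / 2.3 = 2.17 s
v² = v₀² + 2aΔx → Δx = (5² − 0²)/(2·2.3) = 5.43 m

Phase 2 (constant speed): v₀ = 5.00 m/s, a = 0 m/s².
Constant speed: t = d/v = 32/5.00 = 6.40 s

Phase 3 (decelerating): v₀ = 5.00 m/s, a = -1.5 m/s².
v = v₀ + at → t = (0 − 5.00) / -1.5 = 3.33 s
v² = v₀² + 2aΔx → Δx = (0² − 5.00²)/(2·-1.5) = 8.33 m
Distance in phase 3 = 8.33 m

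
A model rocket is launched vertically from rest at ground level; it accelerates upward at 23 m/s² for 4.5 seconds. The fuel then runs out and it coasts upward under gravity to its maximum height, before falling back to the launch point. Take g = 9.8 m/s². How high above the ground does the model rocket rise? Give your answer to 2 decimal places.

Phase 1 (powered ascent): v₀ = 0 m/s, a = 23 m/s².
v = v₀ + at = 0 + (23)(4.5) = 104 m/s
Δx = v₀t + ½at² = 0·4.5 + 0.5·23·4.5² = 233 m

Phase 2 (coasting upward): v₀ = 104 m/s, a = -9.8 m/s².
v = v₀ + at → t = (0 − 104) / -9.8 = 10.6 s
v² = v₀² + 2aΔx → Δx = (0² − 104²)/(2·-9.8) = 547 m
Maximum height = 233 + 547 = 779 m

779.42 m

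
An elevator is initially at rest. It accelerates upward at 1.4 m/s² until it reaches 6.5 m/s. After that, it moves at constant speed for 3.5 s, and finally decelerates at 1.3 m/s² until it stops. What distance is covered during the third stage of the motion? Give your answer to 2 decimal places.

Phase 1 (accelerating): v₀ = 0 m/s, a = 1.4 m/s².
v = v₀ + at → t = (6.5 − 0) / 1.4 = 4.64 s
v² = v₀² + 2aΔx → Δx = (6.5² − 0²)/(2·1.4) = 15.1 m

Phase 2 (constant speed): v₀ = 6.50 m/s, a = 0 m/s².
v = v₀ + at = 6.50 + (0)(3.5) = 6.50 m/s
Δx = v₀t + ½at² = 6.50·3.5 + 0.5·0·3.5² = 22.8 m

Phase 3 (decelerating): v₀ = 6.50 m/s, a = -1.3 m/s².
v = v₀ + at → t = (0 − 6.50) / -1.3 = 5.00 s
v² = v₀² + 2aΔx → Δx = (0² − 6.50²)/(2·-1.3) = 16.2 m
Distance in phase 3 = 16.2 m

16.25 m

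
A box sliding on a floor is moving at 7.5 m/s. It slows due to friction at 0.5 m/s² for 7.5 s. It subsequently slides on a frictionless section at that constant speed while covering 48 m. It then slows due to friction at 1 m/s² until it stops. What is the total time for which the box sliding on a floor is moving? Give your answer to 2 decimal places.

24.05 s

Phase 1 (decelerating): v₀ = 7.50 m/s, a = -0.5 m/s².
v = v₀ + at = 7.50 + (-0.5)(7.5) = 3.75 m/s
Δx = v₀t + ½at² = 7.50·7.5 + 0.5·-0.5·7.5² = 42.2 m

Phase 2 (constant speed): v₀ = 3.75 m/s, a = 0 m/s².
Constant speed: t = d/v = 48/3.75 = 12.8 s

Phase 3 (decelerating): v₀ = 3.75 m/s, a = -1 m/s².
v = v₀ + at → t = (0 − 3.75) / -1 = 3.75 s
v² = v₀² + 2aΔx → Δx = (0² − 3.75²)/(2·-1) = 7.03 m
Total time = 7.50 + 12.8 + 3.75 = 24.1 s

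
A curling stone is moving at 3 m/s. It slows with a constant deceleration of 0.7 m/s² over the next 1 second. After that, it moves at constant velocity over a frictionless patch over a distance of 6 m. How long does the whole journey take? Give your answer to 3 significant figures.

3.61 s

Phase 1 (decelerating): v₀ = 3.00 m/s, a = -0.7 m/s².
v = v₀ + at = 3.00 + (-0.7)(1) = 2.30 m/s
Δx = v₀t + ½at² = 3.00·1 + 0.5·-0.7·1² = 2.65 m

Phase 2 (constant speed): v₀ = 2.30 m/s, a = 0 m/s².
Constant speed: t = d/v = 6/2.30 = 2.61 s
Total time = 1.00 + 2.61 = 3.61 s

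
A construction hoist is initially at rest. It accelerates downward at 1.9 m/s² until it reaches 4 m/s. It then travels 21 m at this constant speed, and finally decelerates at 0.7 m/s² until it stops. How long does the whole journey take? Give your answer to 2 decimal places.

Phase 1 (accelerating): v₀ = 0 m/s, a = 1.9 m/s².
v = v₀ + at → t = (4 − 0) / 1.9 = 2.11 s
v² = v₀² + 2aΔx → Δx = (4² − 0²)/(2·1.9) = 4.21 m

Phase 2 (constant speed): v₀ = 4.00 m/s, a = 0 m/s².
Constant speed: t = d/v = 21/4.00 = 5.25 s

Phase 3 (decelerating): v₀ = 4.00 m/s, a = -0.7 m/s².
v = v₀ + at → t = (0 − 4.00) / -0.7 = 5.71 s
v² = v₀² + 2aΔx → Δx = (0² − 4.00²)/(2·-0.7) = 11.4 m
Total time = 2.11 + 5.25 + 5.71 = 13.1 s

13.07 s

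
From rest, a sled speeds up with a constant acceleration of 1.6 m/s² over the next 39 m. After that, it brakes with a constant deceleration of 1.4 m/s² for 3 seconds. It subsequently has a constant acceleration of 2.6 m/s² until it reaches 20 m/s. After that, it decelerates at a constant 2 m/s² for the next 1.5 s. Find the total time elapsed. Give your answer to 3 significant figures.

16.5 s

Phase 1 (accelerating): v₀ = 0 m/s, a = 1.6 m/s².
v² = v₀² + 2aΔx = 0² + 2·1.6·39 = 125 → v = 11.2 m/s
t = (v − v₀)/a = (11.2 − 0)/1.6 = 6.98 s

Phase 2 (decelerating): v₀ = 11.2 m/s, a = -1.4 m/s².
v = v₀ + at = 11.2 + (-1.4)(3) = 6.97 m/s
Δx = v₀t + ½at² = 11.2·3 + 0.5·-1.4·3² = 27.2 m

Phase 3 (accelerating): v₀ = 6.97 m/s, a = 2.6 m/s².
v = v₀ + at → t = (20 − 6.97) / 2.6 = 5.01 s
v² = v₀² + 2aΔx → Δx = (20² − 6.97²)/(2·2.6) = 67.6 m

Phase 4 (decelerating): v₀ = 20.0 m/s, a = -2 m/s².
v = v₀ + at = 20.0 + (-2)(1.5) = 17.0 m/s
Δx = v₀t + ½at² = 20.0·1.5 + 0.5·-2·1.5² = 27.8 m
Total time = 6.98 + 3.00 + 5.01 + 1.50 = 16.5 s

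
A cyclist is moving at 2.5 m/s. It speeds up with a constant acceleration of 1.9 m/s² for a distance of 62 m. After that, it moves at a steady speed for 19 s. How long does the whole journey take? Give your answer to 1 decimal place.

25.9 s

Phase 1 (accelerating): v₀ = 2.50 m/s, a = 1.9 m/s².
v² = v₀² + 2aΔx = 2.50² + 2·1.9·62 = 242 → v = 15.6 m/s
t = (v − v₀)/a = (15.6 − 2.50)/1.9 = 6.87 s

Phase 2 (constant speed): v₀ = 15.6 m/s, a = 0 m/s².
v = v₀ + at = 15.6 + (0)(19) = 15.6 m/s
Δx = v₀t + ½at² = 15.6·19 + 0.5·0·19² = 295 m
Total time = 6.87 + 19.0 = 25.9 s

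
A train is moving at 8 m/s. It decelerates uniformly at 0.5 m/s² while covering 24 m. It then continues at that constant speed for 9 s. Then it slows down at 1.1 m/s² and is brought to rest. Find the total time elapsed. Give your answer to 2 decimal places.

Phase 1 (decelerating): v₀ = 8.00 m/s, a = -0.5 m/s².
v² = v₀² + 2aΔx = 8.00² + 2·-0.5·24 = 40.0 → v = 6.32 m/s
t = (v − v₀)/a = (6.32 − 8.00)/-0.5 = 3.35 s

Phase 2 (constant speed): v₀ = 6.32 m/s, a = 0 m/s².
v = v₀ + at = 6.32 + (0)(9) = 6.32 m/s
Δx = v₀t + ½at² = 6.32·9 + 0.5·0·9² = 56.9 m

Phase 3 (decelerating): v₀ = 6.32 m/s, a = -1.1 m/s².
v = v₀ + at → t = (0 − 6.32) / -1.1 = 5.75 s
v² = v₀² + 2aΔx → Δx = (0² − 6.32²)/(2·-1.1) = 18.2 m
Total time = 3.35 + 9.00 + 5.75 = 18.1 s

18.10 s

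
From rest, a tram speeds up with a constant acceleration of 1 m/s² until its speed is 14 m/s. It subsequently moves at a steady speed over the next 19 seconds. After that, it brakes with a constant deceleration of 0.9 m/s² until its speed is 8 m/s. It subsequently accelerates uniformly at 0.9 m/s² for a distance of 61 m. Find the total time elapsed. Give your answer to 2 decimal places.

45.43 s

Phase 1 (accelerating): v₀ = 0 m/s, a = 1 m/s².
v = v₀ + at → t = (14 − 0) / 1 = 14.0 s
v² = v₀² + 2aΔx → Δx = (14² − 0²)/(2·1) = 98.0 m

Phase 2 (constant speed): v₀ = 14.0 m/s, a = 0 m/s².
v = v₀ + at = 14.0 + (0)(19) = 14.0 m/s
Δx = v₀t + ½at² = 14.0·19 + 0.5·0·19² = 266 m

Phase 3 (decelerating): v₀ = 14.0 m/s, a = -0.9 m/s².
v = v₀ + at → t = (8 − 14.0) / -0.9 = 6.67 s
v² = v₀² + 2aΔx → Δx = (8² − 14.0²)/(2·-0.9) = 73.3 m

Phase 4 (accelerating): v₀ = 8.00 m/s, a = 0.9 m/s².
v² = v₀² + 2aΔx = 8.00² + 2·0.9·61 = 174 → v = 13.2 m/s
t = (v − v₀)/a = (13.2 − 8.00)/0.9 = 5.76 s
Total time = 14.0 + 19.0 + 6.67 + 5.76 = 45.4 s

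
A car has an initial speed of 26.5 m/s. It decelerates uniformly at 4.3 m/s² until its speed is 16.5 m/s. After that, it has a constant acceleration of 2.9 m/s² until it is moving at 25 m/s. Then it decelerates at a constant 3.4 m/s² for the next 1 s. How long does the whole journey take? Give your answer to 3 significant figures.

Phase 1 (decelerating): v₀ = 26.5 m/s, a = -4.3 m/s².
v = v₀ + at → t = (16.5 − 26.5) / -4.3 = 2.33 s
v² = v₀² + 2aΔx → Δx = (16.5² − 26.5²)/(2·-4.3) = 50.0 m

Phase 2 (accelerating): v₀ = 16.5 m/s, a = 2.9 m/s².
v = v₀ + at → t = (25 − 16.5) / 2.9 = 2.93 s
v² = v₀² + 2aΔx → Δx = (25² − 16.5²)/(2·2.9) = 60.8 m

Phase 3 (decelerating): v₀ = 25.0 m/s, a = -3.4 m/s².
v = v₀ + at = 25.0 + (-3.4)(1) = 21.6 m/s
Δx = v₀t + ½at² = 25.0·1 + 0.5·-3.4·1² = 23.3 m
Total time = 2.33 + 2.93 + 1.00 = 6.26 s

6.26 s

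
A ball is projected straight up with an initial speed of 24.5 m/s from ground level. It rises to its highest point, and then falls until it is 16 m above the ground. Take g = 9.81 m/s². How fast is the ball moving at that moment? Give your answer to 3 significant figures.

16.9 m/s

Phase 1 (rising): v₀ = 24.5 m/s, a = -9.81 m/s².
v = v₀ + at → t = (0 − 24.5) / -9.81 = 2.50 s
v² = v₀² + 2aΔx → Δx = (0² − 24.5²)/(2·-9.81) = 30.6 m

Phase 2 (falling): v₀ = 0 m/s, a = -9.81 m/s².
Falls 14.6 m from rest: t = √(2·14.6/9.81) = 1.72 s; v = g·t = 16.9 m/s.
Final speed = 16.9 m/s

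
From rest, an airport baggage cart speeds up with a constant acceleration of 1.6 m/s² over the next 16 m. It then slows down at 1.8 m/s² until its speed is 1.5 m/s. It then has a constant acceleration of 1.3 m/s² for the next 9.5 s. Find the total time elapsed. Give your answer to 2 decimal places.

17.11 s

Phase 1 (accelerating): v₀ = 0 m/s, a = 1.6 m/s².
v² = v₀² + 2aΔx = 0² + 2·1.6·16 = 51.2 → v = 7.16 m/s
t = (v − v₀)/a = (7.16 − 0)/1.6 = 4.47 s

Phase 2 (decelerating): v₀ = 7.16 m/s, a = -1.8 m/s².
v = v₀ + at → t = (1.5 − 7.16) / -1.8 = 3.14 s
v² = v₀² + 2aΔx → Δx = (1.5² − 7.16²)/(2·-1.8) = 13.6 m

Phase 3 (accelerating): v₀ = 1.50 m/s, a = 1.3 m/s².
v = v₀ + at = 1.50 + (1.3)(9.5) = 13.8 m/s
Δx = v₀t + ½at² = 1.50·9.5 + 0.5·1.3·9.5² = 72.9 m
Total time = 4.47 + 3.14 + 9.50 = 17.1 s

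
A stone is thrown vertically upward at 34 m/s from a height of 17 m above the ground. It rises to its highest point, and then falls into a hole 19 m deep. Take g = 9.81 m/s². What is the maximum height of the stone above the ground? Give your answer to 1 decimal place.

Phase 1 (rising): v₀ = 34.0 m/s, a = -9.81 m/s².
v = v₀ + at → t = (0 − 34.0) / -9.81 = 3.47 s
v² = v₀² + 2aΔx → Δx = (0² − 34.0²)/(2·-9.81) = 58.9 m
Maximum height = 17 + 58.9 = 75.9 m

75.9 m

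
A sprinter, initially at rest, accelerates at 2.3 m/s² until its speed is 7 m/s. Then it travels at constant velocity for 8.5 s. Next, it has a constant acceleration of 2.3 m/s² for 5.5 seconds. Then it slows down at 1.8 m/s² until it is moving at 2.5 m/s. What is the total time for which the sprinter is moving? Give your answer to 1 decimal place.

26.6 s

Phase 1 (accelerating): v₀ = 0 m/s, a = 2.3 m/s².
v = v₀ + at → t = (7 − 0) / 2.3 = 3.04 s
v² = v₀² + 2aΔx → Δx = (7² − 0²)/(2·2.3) = 10.7 m

Phase 2 (constant speed): v₀ = 7.00 m/s, a = 0 m/s².
v = v₀ + at = 7.00 + (0)(8.5) = 7.00 m/s
Δx = v₀t + ½at² = 7.00·8.5 + 0.5·0·8.5² = 59.5 m

Phase 3 (accelerating): v₀ = 7.00 m/s, a = 2.3 m/s².
v = v₀ + at = 7.00 + (2.3)(5.5) = 19.6 m/s
Δx = v₀t + ½at² = 7.00·5.5 + 0.5·2.3·5.5² = 73.3 m

Phase 4 (decelerating): v₀ = 19.6 m/s, a = -1.8 m/s².
v = v₀ + at → t = (2.5 − 19.6) / -1.8 = 9.53 s
v² = v₀² + 2aΔx → Δx = (2.5² − 19.6²)/(2·-1.8) = 106 m
Total time = 3.04 + 8.50 + 5.50 + 9.53 = 26.6 s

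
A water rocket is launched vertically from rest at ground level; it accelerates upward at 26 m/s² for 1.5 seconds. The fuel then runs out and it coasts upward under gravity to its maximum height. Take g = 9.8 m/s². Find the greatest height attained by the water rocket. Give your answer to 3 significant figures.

Phase 1 (powered ascent): v₀ = 0 m/s, a = 26 m/s².
v = v₀ + at = 0 + (26)(1.5) = 39.0 m/s
Δx = v₀t + ½at² = 0·1.5 + 0.5·26·1.5² = 29.2 m

Phase 2 (coasting upward): v₀ = 39.0 m/s, a = -9.8 m/s².
v = v₀ + at → t = (0 − 39.0) / -9.8 = 3.98 s
v² = v₀² + 2aΔx → Δx = (0² − 39.0²)/(2·-9.8) = 77.6 m
Maximum height = 29.2 + 77.6 = 107 m

107 m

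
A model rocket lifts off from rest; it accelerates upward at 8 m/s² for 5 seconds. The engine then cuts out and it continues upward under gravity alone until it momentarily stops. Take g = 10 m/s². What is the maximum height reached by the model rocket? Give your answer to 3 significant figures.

Phase 1 (powered ascent): v₀ = 0 m/s, a = 8 m/s².
v = v₀ + at = 0 + (8)(5) = 40.0 m/s
Δx = v₀t + ½at² = 0·5 + 0.5·8·5² = 100 m

Phase 2 (coasting upward): v₀ = 40.0 m/s, a = -10 m/s².
v = v₀ + at → t = (0 − 40.0) / -10 = 4.00 s
v² = v₀² + 2aΔx → Δx = (0² − 40.0²)/(2·-10) = 80.0 m
Maximum height = 100 + 80.0 = 180 m

180 m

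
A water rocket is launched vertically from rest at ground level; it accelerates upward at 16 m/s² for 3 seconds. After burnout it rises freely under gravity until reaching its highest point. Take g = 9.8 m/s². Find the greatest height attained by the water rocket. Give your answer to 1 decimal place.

Phase 1 (powered ascent): v₀ = 0 m/s, a = 16 m/s².
v = v₀ + at = 0 + (16)(3) = 48.0 m/s
Δx = v₀t + ½at² = 0·3 + 0.5·16·3² = 72.0 m

Phase 2 (coasting upward): v₀ = 48.0 m/s, a = -9.8 m/s².
v = v₀ + at → t = (0 − 48.0) / -9.8 = 4.90 s
v² = v₀² + 2aΔx → Δx = (0² − 48.0²)/(2·-9.8) = 118 m
Maximum height = 72.0 + 118 = 190 m

189.6 m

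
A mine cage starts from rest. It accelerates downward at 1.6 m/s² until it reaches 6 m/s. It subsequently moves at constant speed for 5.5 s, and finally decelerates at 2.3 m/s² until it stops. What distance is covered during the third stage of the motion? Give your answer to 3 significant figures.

7.83 m

Phase 1 (accelerating): v₀ = 0 m/s, a = 1.6 m/s².
v = v₀ + at → t = (6 − 0) / 1.6 = 3.75 s
v² = v₀² + 2aΔx → Δx = (6² − 0²)/(2·1.6) = 11.2 m

Phase 2 (constant speed): v₀ = 6.00 m/s, a = 0 m/s².
v = v₀ + at = 6.00 + (0)(5.5) = 6.00 m/s
Δx = v₀t + ½at² = 6.00·5.5 + 0.5·0·5.5² = 33.0 m

Phase 3 (decelerating): v₀ = 6.00 m/s, a = -2.3 m/s².
v = v₀ + at → t = (0 − 6.00) / -2.3 = 2.61 s
v² = v₀² + 2aΔx → Δx = (0² − 6.00²)/(2·-2.3) = 7.83 m
Distance in phase 3 = 7.83 m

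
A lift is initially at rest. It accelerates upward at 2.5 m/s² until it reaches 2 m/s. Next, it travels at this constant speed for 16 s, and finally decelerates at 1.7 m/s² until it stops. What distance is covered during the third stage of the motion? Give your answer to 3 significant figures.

Phase 1 (accelerating): v₀ = 0 m/s, a = 2.5 m/s².
v = v₀ + at → t = (2 − 0) / 2.5 = 0.800 s
v² = v₀² + 2aΔx → Δx = (2² − 0²)/(2·2.5) = 0.800 m

Phase 2 (constant speed): v₀ = 2.00 m/s, a = 0 m/s².
v = v₀ + at = 2.00 + (0)(16) = 2.00 m/s
Δx = v₀t + ½at² = 2.00·16 + 0.5·0·16² = 32.0 m

Phase 3 (decelerating): v₀ = 2.00 m/s, a = -1.7 m/s².
v = v₀ + at → t = (0 − 2.00) / -1.7 = 1.18 s
v² = v₀² + 2aΔx → Δx = (0² − 2.00²)/(2·-1.7) = 1.18 m
Distance in phase 3 = 1.18 m

1.18 m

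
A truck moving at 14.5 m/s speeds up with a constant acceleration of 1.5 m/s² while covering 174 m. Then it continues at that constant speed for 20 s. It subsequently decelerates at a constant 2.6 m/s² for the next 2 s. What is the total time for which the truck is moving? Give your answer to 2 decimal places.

30.37 s

Phase 1 (accelerating): v₀ = 14.5 m/s, a = 1.5 m/s².
v² = v₀² + 2aΔx = 14.5² + 2·1.5·174 = 732 → v = 27.1 m/s
t = (v − v₀)/a = (27.1 − 14.5)/1.5 = 8.37 s

Phase 2 (constant speed): v₀ = 27.1 m/s, a = 0 m/s².
v = v₀ + at = 27.1 + (0)(20) = 27.1 m/s
Δx = v₀t + ½at² = 27.1·20 + 0.5·0·20² = 541 m

Phase 3 (decelerating): v₀ = 27.1 m/s, a = -2.6 m/s².
v = v₀ + at = 27.1 + (-2.6)(2) = 21.9 m/s
Δx = v₀t + ½at² = 27.1·2 + 0.5·-2.6·2² = 48.9 m
Total time = 8.37 + 20.0 + 2.00 = 30.4 s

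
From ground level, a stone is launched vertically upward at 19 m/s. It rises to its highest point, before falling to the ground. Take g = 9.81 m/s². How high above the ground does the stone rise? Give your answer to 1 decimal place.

18.4 m

Phase 1 (rising): v₀ = 19.0 m/s, a = -9.81 m/s².
v = v₀ + at → t = (0 − 19.0) / -9.81 = 1.94 s
v² = v₀² + 2aΔx → Δx = (0² − 19.0²)/(2·-9.81) = 18.4 m
Maximum height = 18.4 m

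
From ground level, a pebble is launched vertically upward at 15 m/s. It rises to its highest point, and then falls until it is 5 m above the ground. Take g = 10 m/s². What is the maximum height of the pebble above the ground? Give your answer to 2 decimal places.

11.25 m

Phase 1 (rising): v₀ = 15.0 m/s, a = -10 m/s².
v = v₀ + at → t = (0 − 15.0) / -10 = 1.50 s
v² = v₀² + 2aΔx → Δx = (0² − 15.0²)/(2·-10) = 11.2 m
Maximum height = 11.2 m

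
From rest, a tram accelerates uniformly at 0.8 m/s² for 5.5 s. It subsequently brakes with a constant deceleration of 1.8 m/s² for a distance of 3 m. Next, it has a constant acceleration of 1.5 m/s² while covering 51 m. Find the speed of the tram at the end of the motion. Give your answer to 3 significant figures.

Phase 1 (accelerating): v₀ = 0 m/s, a = 0.8 m/s².
v = v₀ + at = 0 + (0.8)(5.5) = 4.40 m/s
Δx = v₀t + ½at² = 0·5.5 + 0.5·0.8·5.5² = 12.1 m

Phase 2 (decelerating): v₀ = 4.40 m/s, a = -1.8 m/s².
v² = v₀² + 2aΔx = 4.40² + 2·-1.8·3 = 8.56 → v = 2.93 m/s
t = (v − v₀)/a = (2.93 − 4.40)/-1.8 = 0.819 s

Phase 3 (accelerating): v₀ = 2.93 m/s, a = 1.5 m/s².
v² = v₀² + 2aΔx = 2.93² + 2·1.5·51 = 162 → v = 12.7 m/s
t = (v − v₀)/a = (12.7 − 2.93)/1.5 = 6.52 s
Final speed = 12.7 m/s

12.7 m/s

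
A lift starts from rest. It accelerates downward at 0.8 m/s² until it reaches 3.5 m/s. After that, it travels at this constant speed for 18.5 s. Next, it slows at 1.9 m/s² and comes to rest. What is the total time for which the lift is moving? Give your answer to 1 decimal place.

24.7 s

Phase 1 (accelerating): v₀ = 0 m/s, a = 0.8 m/s².
v = v₀ + at → t = (3.5 − 0) / 0.8 = 4.38 s
v² = v₀² + 2aΔx → Δx = (3.5² − 0²)/(2·0.8) = 7.66 m

Phase 2 (constant speed): v₀ = 3.50 m/s, a = 0 m/s².
v = v₀ + at = 3.50 + (0)(18.5) = 3.50 m/s
Δx = v₀t + ½at² = 3.50·18.5 + 0.5·0·18.5² = 64.8 m

Phase 3 (decelerating): v₀ = 3.50 m/s, a = -1.9 m/s².
v = v₀ + at → t = (0 − 3.50) / -1.9 = 1.84 s
v² = v₀² + 2aΔx → Δx = (0² − 3.50²)/(2·-1.9) = 3.22 m
Total time = 4.38 + 18.5 + 1.84 = 24.7 s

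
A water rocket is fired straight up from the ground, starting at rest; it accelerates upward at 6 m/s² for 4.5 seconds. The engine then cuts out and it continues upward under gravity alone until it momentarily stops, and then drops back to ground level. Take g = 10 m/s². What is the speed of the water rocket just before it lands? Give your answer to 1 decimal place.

44.1 m/s

Phase 1 (powered ascent): v₀ = 0 m/s, a = 6 m/s².
v = v₀ + at = 0 + (6)(4.5) = 27.0 m/s
Δx = v₀t + ½at² = 0·4.5 + 0.5·6·4.5² = 60.8 m

Phase 2 (coasting upward): v₀ = 27.0 m/s, a = -10 m/s².
v = v₀ + at → t = (0 − 27.0) / -10 = 2.70 s
v² = v₀² + 2aΔx → Δx = (0² − 27.0²)/(2·-10) = 36.5 m

Phase 3 (free fall): v₀ = 0 m/s, a = -10 m/s².
Falls 97.2 m from rest: t = √(2·97.2/10) = 4.41 s; v = g·t = 44.1 m/s.
Impact speed = 44.1 m/s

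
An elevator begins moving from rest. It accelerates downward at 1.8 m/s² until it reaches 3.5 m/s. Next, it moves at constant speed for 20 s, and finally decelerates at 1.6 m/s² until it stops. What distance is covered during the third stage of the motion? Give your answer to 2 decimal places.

3.83 m

Phase 1 (accelerating): v₀ = 0 m/s, a = 1.8 m/s².
v = v₀ + at → t = (3.5 − 0) / 1.8 = 1.94 s
v² = v₀² + 2aΔx → Δx = (3.5² − 0²)/(2·1.8) = 3.40 m

Phase 2 (constant speed): v₀ = 3.50 m/s, a = 0 m/s².
v = v₀ + at = 3.50 + (0)(20) = 3.50 m/s
Δx = v₀t + ½at² = 3.50·20 + 0.5·0·20² = 70.0 m

Phase 3 (decelerating): v₀ = 3.50 m/s, a = -1.6 m/s².
v = v₀ + at → t = (0 − 3.50) / -1.6 = 2.19 s
v² = v₀² + 2aΔx → Δx = (0² − 3.50²)/(2·-1.6) = 3.83 m
Distance in phase 3 = 3.83 m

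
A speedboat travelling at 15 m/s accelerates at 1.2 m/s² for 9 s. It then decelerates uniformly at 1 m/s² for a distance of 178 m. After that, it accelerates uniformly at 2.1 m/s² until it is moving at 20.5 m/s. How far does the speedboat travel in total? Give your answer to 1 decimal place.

Phase 1 (accelerating): v₀ = 15.0 m/s, a = 1.2 m/s².
v = v₀ + at = 15.0 + (1.2)(9) = 25.8 m/s
Δx = v₀t + ½at² = 15.0·9 + 0.5·1.2·9² = 184 m

Phase 2 (decelerating): v₀ = 25.8 m/s, a = -1 m/s².
v² = v₀² + 2aΔx = 25.8² + 2·-1·178 = 310 → v = 17.6 m/s
t = (v − v₀)/a = (17.6 − 25.8)/-1 = 8.20 s

Phase 3 (accelerating): v₀ = 17.6 m/s, a = 2.1 m/s².
v = v₀ + at → t = (20.5 − 17.6) / 2.1 = 1.38 s
v² = v₀² + 2aΔx → Δx = (20.5² − 17.6²)/(2·2.1) = 26.3 m
Total distance = 184 + 178 + 26.3 = 388 m

387.9 m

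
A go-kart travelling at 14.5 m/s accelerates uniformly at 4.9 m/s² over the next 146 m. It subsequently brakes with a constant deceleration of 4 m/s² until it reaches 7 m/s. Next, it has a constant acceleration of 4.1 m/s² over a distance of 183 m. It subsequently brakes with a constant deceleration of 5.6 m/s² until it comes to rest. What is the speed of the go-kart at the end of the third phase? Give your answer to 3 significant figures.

39.4 m/s

Phase 1 (accelerating): v₀ = 14.5 m/s, a = 4.9 m/s².
v² = v₀² + 2aΔx = 14.5² + 2·4.9·146 = 1640 → v = 40.5 m/s
t = (v − v₀)/a = (40.5 − 14.5)/4.9 = 5.31 s

Phase 2 (decelerating): v₀ = 40.5 m/s, a = -4 m/s².
v = v₀ + at → t = (7 − 40.5) / -4 = 8.38 s
v² = v₀² + 2aΔx → Δx = (7² − 40.5²)/(2·-4) = 199 m

Phase 3 (accelerating): v₀ = 7.00 m/s, a = 4.1 m/s².
v² = v₀² + 2aΔx = 7.00² + 2·4.1·183 = 1550 → v = 39.4 m/s
t = (v − v₀)/a = (39.4 − 7.00)/4.1 = 7.89 s
Speed at end of phase 3 = 39.4 m/s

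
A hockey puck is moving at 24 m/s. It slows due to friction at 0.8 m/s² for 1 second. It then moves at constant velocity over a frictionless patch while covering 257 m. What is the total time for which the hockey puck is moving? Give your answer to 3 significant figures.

Phase 1 (decelerating): v₀ = 24.0 m/s, a = -0.8 m/s².
v = v₀ + at = 24.0 + (-0.8)(1) = 23.2 m/s
Δx = v₀t + ½at² = 24.0·1 + 0.5·-0.8·1² = 23.6 m

Phase 2 (constant speed): v₀ = 23.2 m/s, a = 0 m/s².
Constant speed: t = d/v = 257/23.2 = 11.1 s
Total time = 1.00 + 11.1 = 12.1 s

12.1 s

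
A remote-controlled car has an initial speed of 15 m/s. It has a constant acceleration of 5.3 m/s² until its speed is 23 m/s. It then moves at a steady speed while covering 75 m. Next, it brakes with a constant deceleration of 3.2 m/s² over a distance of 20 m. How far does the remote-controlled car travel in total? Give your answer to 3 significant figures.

124 m

Phase 1 (accelerating): v₀ = 15.0 m/s, a = 5.3 m/s².
v = v₀ + at → t = (23 − 15.0) / 5.3 = 1.51 s
v² = v₀² + 2aΔx → Δx = (23² − 15.0²)/(2·5.3) = 28.7 m

Phase 2 (constant speed): v₀ = 23.0 m/s, a = 0 m/s².
Constant speed: t = d/v = 75/23.0 = 3.26 s

Phase 3 (decelerating): v₀ = 23.0 m/s, a = -3.2 m/s².
v² = v₀² + 2aΔx = 23.0² + 2·-3.2·20 = 401 → v = 20.0 m/s
t = (v − v₀)/a = (20.0 − 23.0)/-3.2 = 0.930 s
Total distance = 28.7 + 75.0 + 20.0 = 124 m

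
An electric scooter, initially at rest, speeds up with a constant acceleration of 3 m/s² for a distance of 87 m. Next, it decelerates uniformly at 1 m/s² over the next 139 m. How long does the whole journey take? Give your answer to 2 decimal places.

14.84 s

Phase 1 (accelerating): v₀ = 0 m/s, a = 3 m/s².
v² = v₀² + 2aΔx = 0² + 2·3·87 = 522 → v = 22.8 m/s
t = (v − v₀)/a = (22.8 − 0)/3 = 7.62 s

Phase 2 (decelerating): v₀ = 22.8 m/s, a = -1 m/s².
v² = v₀² + 2aΔx = 22.8² + 2·-1·139 = 244 → v = 15.6 m/s
t = (v − v₀)/a = (15.6 − 22.8)/-1 = 7.23 s
Total time = 7.62 + 7.23 = 14.8 s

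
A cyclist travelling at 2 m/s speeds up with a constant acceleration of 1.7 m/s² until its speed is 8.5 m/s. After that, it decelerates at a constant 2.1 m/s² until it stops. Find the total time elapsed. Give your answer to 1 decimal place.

7.9 s

Phase 1 (accelerating): v₀ = 2.00 m/s, a = 1.7 m/s².
v = v₀ + at → t = (8.5 − 2.00) / 1.7 = 3.82 s
v² = v₀² + 2aΔx → Δx = (8.5² − 2.00²)/(2·1.7) = 20.1 m

Phase 2 (decelerating): v₀ = 8.50 m/s, a = -2.1 m/s².
v = v₀ + at → t = (0 − 8.50) / -2.1 = 4.05 s
v² = v₀² + 2aΔx → Δx = (0² − 8.50²)/(2·-2.1) = 17.2 m
Total time = 3.82 + 4.05 = 7.87 s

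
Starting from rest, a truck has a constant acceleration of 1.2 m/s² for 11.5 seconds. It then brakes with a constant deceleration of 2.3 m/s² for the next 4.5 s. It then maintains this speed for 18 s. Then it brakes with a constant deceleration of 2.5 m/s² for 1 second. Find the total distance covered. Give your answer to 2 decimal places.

182.46 m

Phase 1 (accelerating): v₀ = 0 m/s, a = 1.2 m/s².
v = v₀ + at = 0 + (1.2)(11.5) = 13.8 m/s
Δx = v₀t + ½at² = 0·11.5 + 0.5·1.2·11.5² = 79.3 m

Phase 2 (decelerating): v₀ = 13.8 m/s, a = -2.3 m/s².
v = v₀ + at = 13.8 + (-2.3)(4.5) = 3.45 m/s
Δx = v₀t + ½at² = 13.8·4.5 + 0.5·-2.3·4.5² = 38.8 m

Phase 3 (constant speed): v₀ = 3.45 m/s, a = 0 m/s².
v = v₀ + at = 3.45 + (0)(18) = 3.45 m/s
Δx = v₀t + ½at² = 3.45·18 + 0.5·0·18² = 62.1 m

Phase 4 (decelerating): v₀ = 3.45 m/s, a = -2.5 m/s².
v = v₀ + at = 3.45 + (-2.5)(1) = 0.950 m/s
Δx = v₀t + ½at² = 3.45·1 + 0.5·-2.5·1² = 2.20 m
Total distance = 79.3 + 38.8 + 62.1 + 2.20 = 182 m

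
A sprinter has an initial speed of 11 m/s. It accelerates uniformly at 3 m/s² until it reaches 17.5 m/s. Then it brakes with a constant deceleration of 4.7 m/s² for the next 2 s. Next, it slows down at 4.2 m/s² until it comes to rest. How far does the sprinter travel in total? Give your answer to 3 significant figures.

64.3 m

Phase 1 (accelerating): v₀ = 11.0 m/s, a = 3 m/s².
v = v₀ + at → t = (17.5 − 11.0) / 3 = 2.17 s
v² = v₀² + 2aΔx → Δx = (17.5² − 11.0²)/(2·3) = 30.9 m

Phase 2 (decelerating): v₀ = 17.5 m/s, a = -4.7 m/s².
v = v₀ + at = 17.5 + (-4.7)(2) = 8.10 m/s
Δx = v₀t + ½at² = 17.5·2 + 0.5·-4.7·2² = 25.6 m

Phase 3 (decelerating): v₀ = 8.10 m/s, a = -4.2 m/s².
v = v₀ + at → t = (0 − 8.10) / -4.2 = 1.93 s
v² = v₀² + 2aΔx → Δx = (0² − 8.10²)/(2·-4.2) = 7.81 m
Total distance = 30.9 + 25.6 + 7.81 = 64.3 m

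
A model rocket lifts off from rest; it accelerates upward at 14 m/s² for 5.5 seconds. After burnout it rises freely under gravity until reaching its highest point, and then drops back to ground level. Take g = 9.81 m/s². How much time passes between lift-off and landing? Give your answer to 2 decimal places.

Phase 1 (powered ascent): v₀ = 0 m/s, a = 14 m/s².
v = v₀ + at = 0 + (14)(5.5) = 77.0 m/s
Δx = v₀t + ½at² = 0·5.5 + 0.5·14·5.5² = 212 m

Phase 2 (coasting upward): v₀ = 77.0 m/s, a = -9.81 m/s².
v = v₀ + at → t = (0 − 77.0) / -9.81 = 7.85 s
v² = v₀² + 2aΔx → Δx = (0² − 77.0²)/(2·-9.81) = 302 m

Phase 3 (free fall): v₀ = 0 m/s, a = -9.81 m/s².
Falls 514 m from rest: t = √(2·514/9.81) = 10.2 s; v = g·t = 100 m/s.
Total time = 5.50 + 7.85 + 10.2 = 23.6 s

23.59 s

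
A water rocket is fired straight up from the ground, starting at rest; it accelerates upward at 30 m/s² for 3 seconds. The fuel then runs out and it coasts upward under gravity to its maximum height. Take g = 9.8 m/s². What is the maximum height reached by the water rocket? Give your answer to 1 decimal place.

548.3 m

Phase 1 (powered ascent): v₀ = 0 m/s, a = 30 m/s².
v = v₀ + at = 0 + (30)(3) = 90.0 m/s
Δx = v₀t + ½at² = 0·3 + 0.5·30·3² = 135 m

Phase 2 (coasting upward): v₀ = 90.0 m/s, a = -9.8 m/s².
v = v₀ + at → t = (0 − 90.0) / -9.8 = 9.18 s
v² = v₀² + 2aΔx → Δx = (0² − 90.0²)/(2·-9.8) = 413 m
Maximum height = 135 + 413 = 548 m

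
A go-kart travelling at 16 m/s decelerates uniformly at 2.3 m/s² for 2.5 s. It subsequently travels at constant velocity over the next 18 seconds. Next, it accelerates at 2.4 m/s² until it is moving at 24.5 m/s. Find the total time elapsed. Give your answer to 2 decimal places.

Phase 1 (decelerating): v₀ = 16.0 m/s, a = -2.3 m/s².
v = v₀ + at = 16.0 + (-2.3)(2.5) = 10.2 m/s
Δx = v₀t + ½at² = 16.0·2.5 + 0.5·-2.3·2.5² = 32.8 m

Phase 2 (constant speed): v₀ = 10.2 m/s, a = 0 m/s².
v = v₀ + at = 10.2 + (0)(18) = 10.2 m/s
Δx = v₀t + ½at² = 10.2·18 + 0.5·0·18² = 184 m

Phase 3 (accelerating): v₀ = 10.2 m/s, a = 2.4 m/s².
v = v₀ + at → t = (24.5 − 10.2) / 2.4 = 5.94 s
v² = v₀² + 2aΔx → Δx = (24.5² − 10.2²)/(2·2.4) = 103 m
Total time = 2.50 + 18.0 + 5.94 = 26.4 s

26.44 s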